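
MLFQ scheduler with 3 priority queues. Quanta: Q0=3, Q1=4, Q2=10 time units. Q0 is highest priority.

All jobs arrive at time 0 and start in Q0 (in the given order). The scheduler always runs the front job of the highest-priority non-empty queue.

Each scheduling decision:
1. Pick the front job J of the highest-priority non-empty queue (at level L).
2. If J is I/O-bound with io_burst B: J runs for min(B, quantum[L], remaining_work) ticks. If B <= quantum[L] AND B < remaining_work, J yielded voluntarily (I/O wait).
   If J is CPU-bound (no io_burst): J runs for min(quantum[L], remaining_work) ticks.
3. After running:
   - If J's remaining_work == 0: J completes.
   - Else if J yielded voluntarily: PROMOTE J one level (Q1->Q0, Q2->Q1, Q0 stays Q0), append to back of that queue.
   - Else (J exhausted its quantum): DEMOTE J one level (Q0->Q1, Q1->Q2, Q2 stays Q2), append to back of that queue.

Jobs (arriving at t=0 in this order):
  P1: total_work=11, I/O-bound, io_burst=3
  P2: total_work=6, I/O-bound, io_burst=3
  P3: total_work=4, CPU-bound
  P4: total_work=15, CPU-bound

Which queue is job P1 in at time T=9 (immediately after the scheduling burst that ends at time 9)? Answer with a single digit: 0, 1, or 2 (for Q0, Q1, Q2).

t=0-3: P1@Q0 runs 3, rem=8, I/O yield, promote→Q0. Q0=[P2,P3,P4,P1] Q1=[] Q2=[]
t=3-6: P2@Q0 runs 3, rem=3, I/O yield, promote→Q0. Q0=[P3,P4,P1,P2] Q1=[] Q2=[]
t=6-9: P3@Q0 runs 3, rem=1, quantum used, demote→Q1. Q0=[P4,P1,P2] Q1=[P3] Q2=[]
t=9-12: P4@Q0 runs 3, rem=12, quantum used, demote→Q1. Q0=[P1,P2] Q1=[P3,P4] Q2=[]
t=12-15: P1@Q0 runs 3, rem=5, I/O yield, promote→Q0. Q0=[P2,P1] Q1=[P3,P4] Q2=[]
t=15-18: P2@Q0 runs 3, rem=0, completes. Q0=[P1] Q1=[P3,P4] Q2=[]
t=18-21: P1@Q0 runs 3, rem=2, I/O yield, promote→Q0. Q0=[P1] Q1=[P3,P4] Q2=[]
t=21-23: P1@Q0 runs 2, rem=0, completes. Q0=[] Q1=[P3,P4] Q2=[]
t=23-24: P3@Q1 runs 1, rem=0, completes. Q0=[] Q1=[P4] Q2=[]
t=24-28: P4@Q1 runs 4, rem=8, quantum used, demote→Q2. Q0=[] Q1=[] Q2=[P4]
t=28-36: P4@Q2 runs 8, rem=0, completes. Q0=[] Q1=[] Q2=[]

Answer: 0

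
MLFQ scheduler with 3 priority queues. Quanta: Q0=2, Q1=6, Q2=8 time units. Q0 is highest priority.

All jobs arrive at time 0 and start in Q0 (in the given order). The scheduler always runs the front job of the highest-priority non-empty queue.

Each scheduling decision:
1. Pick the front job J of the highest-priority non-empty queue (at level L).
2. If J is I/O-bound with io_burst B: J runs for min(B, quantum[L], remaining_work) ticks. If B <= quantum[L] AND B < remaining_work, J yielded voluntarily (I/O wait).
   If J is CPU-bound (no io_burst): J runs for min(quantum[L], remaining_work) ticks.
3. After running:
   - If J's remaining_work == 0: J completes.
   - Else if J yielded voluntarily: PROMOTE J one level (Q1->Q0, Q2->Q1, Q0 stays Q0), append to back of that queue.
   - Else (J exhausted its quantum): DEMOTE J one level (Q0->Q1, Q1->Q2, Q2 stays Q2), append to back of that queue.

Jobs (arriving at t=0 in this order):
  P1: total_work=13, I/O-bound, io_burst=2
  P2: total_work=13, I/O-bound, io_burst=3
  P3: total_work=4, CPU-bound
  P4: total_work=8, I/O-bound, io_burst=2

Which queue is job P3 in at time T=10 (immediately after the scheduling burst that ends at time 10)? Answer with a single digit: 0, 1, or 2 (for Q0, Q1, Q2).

t=0-2: P1@Q0 runs 2, rem=11, I/O yield, promote→Q0. Q0=[P2,P3,P4,P1] Q1=[] Q2=[]
t=2-4: P2@Q0 runs 2, rem=11, quantum used, demote→Q1. Q0=[P3,P4,P1] Q1=[P2] Q2=[]
t=4-6: P3@Q0 runs 2, rem=2, quantum used, demote→Q1. Q0=[P4,P1] Q1=[P2,P3] Q2=[]
t=6-8: P4@Q0 runs 2, rem=6, I/O yield, promote→Q0. Q0=[P1,P4] Q1=[P2,P3] Q2=[]
t=8-10: P1@Q0 runs 2, rem=9, I/O yield, promote→Q0. Q0=[P4,P1] Q1=[P2,P3] Q2=[]
t=10-12: P4@Q0 runs 2, rem=4, I/O yield, promote→Q0. Q0=[P1,P4] Q1=[P2,P3] Q2=[]
t=12-14: P1@Q0 runs 2, rem=7, I/O yield, promote→Q0. Q0=[P4,P1] Q1=[P2,P3] Q2=[]
t=14-16: P4@Q0 runs 2, rem=2, I/O yield, promote→Q0. Q0=[P1,P4] Q1=[P2,P3] Q2=[]
t=16-18: P1@Q0 runs 2, rem=5, I/O yield, promote→Q0. Q0=[P4,P1] Q1=[P2,P3] Q2=[]
t=18-20: P4@Q0 runs 2, rem=0, completes. Q0=[P1] Q1=[P2,P3] Q2=[]
t=20-22: P1@Q0 runs 2, rem=3, I/O yield, promote→Q0. Q0=[P1] Q1=[P2,P3] Q2=[]
t=22-24: P1@Q0 runs 2, rem=1, I/O yield, promote→Q0. Q0=[P1] Q1=[P2,P3] Q2=[]
t=24-25: P1@Q0 runs 1, rem=0, completes. Q0=[] Q1=[P2,P3] Q2=[]
t=25-28: P2@Q1 runs 3, rem=8, I/O yield, promote→Q0. Q0=[P2] Q1=[P3] Q2=[]
t=28-30: P2@Q0 runs 2, rem=6, quantum used, demote→Q1. Q0=[] Q1=[P3,P2] Q2=[]
t=30-32: P3@Q1 runs 2, rem=0, completes. Q0=[] Q1=[P2] Q2=[]
t=32-35: P2@Q1 runs 3, rem=3, I/O yield, promote→Q0. Q0=[P2] Q1=[] Q2=[]
t=35-37: P2@Q0 runs 2, rem=1, quantum used, demote→Q1. Q0=[] Q1=[P2] Q2=[]
t=37-38: P2@Q1 runs 1, rem=0, completes. Q0=[] Q1=[] Q2=[]

Answer: 1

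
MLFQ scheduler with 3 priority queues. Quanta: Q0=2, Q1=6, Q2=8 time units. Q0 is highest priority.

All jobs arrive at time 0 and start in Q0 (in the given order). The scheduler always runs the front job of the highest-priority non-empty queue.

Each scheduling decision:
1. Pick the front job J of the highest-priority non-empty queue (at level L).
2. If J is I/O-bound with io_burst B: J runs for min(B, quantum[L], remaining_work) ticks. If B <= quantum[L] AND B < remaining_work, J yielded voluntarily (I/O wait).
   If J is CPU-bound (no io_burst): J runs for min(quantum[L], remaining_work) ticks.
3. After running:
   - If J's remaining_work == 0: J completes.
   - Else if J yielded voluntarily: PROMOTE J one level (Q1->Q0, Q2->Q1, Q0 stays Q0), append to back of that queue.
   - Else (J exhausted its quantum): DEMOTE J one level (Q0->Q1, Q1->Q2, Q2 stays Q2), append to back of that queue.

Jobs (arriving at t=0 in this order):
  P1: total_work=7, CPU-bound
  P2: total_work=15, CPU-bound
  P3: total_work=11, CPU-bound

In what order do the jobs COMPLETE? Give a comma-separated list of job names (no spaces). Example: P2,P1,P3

t=0-2: P1@Q0 runs 2, rem=5, quantum used, demote→Q1. Q0=[P2,P3] Q1=[P1] Q2=[]
t=2-4: P2@Q0 runs 2, rem=13, quantum used, demote→Q1. Q0=[P3] Q1=[P1,P2] Q2=[]
t=4-6: P3@Q0 runs 2, rem=9, quantum used, demote→Q1. Q0=[] Q1=[P1,P2,P3] Q2=[]
t=6-11: P1@Q1 runs 5, rem=0, completes. Q0=[] Q1=[P2,P3] Q2=[]
t=11-17: P2@Q1 runs 6, rem=7, quantum used, demote→Q2. Q0=[] Q1=[P3] Q2=[P2]
t=17-23: P3@Q1 runs 6, rem=3, quantum used, demote→Q2. Q0=[] Q1=[] Q2=[P2,P3]
t=23-30: P2@Q2 runs 7, rem=0, completes. Q0=[] Q1=[] Q2=[P3]
t=30-33: P3@Q2 runs 3, rem=0, completes. Q0=[] Q1=[] Q2=[]

Answer: P1,P2,P3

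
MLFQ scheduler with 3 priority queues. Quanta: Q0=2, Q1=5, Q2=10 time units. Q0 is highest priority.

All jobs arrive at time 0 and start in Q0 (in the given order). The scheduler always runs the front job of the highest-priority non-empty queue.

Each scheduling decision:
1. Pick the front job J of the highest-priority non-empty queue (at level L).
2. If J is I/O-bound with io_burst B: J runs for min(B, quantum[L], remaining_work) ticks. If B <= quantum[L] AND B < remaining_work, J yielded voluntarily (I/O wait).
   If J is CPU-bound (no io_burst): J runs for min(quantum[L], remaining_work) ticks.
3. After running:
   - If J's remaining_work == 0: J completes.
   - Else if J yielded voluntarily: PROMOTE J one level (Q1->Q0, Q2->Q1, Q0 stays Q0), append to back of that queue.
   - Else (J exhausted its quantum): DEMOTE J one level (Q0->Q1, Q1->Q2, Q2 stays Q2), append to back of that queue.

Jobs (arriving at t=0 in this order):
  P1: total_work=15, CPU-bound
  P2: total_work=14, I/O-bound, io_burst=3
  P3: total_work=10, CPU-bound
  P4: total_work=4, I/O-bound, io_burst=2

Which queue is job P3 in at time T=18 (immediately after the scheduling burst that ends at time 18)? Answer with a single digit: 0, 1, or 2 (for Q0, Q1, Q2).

t=0-2: P1@Q0 runs 2, rem=13, quantum used, demote→Q1. Q0=[P2,P3,P4] Q1=[P1] Q2=[]
t=2-4: P2@Q0 runs 2, rem=12, quantum used, demote→Q1. Q0=[P3,P4] Q1=[P1,P2] Q2=[]
t=4-6: P3@Q0 runs 2, rem=8, quantum used, demote→Q1. Q0=[P4] Q1=[P1,P2,P3] Q2=[]
t=6-8: P4@Q0 runs 2, rem=2, I/O yield, promote→Q0. Q0=[P4] Q1=[P1,P2,P3] Q2=[]
t=8-10: P4@Q0 runs 2, rem=0, completes. Q0=[] Q1=[P1,P2,P3] Q2=[]
t=10-15: P1@Q1 runs 5, rem=8, quantum used, demote→Q2. Q0=[] Q1=[P2,P3] Q2=[P1]
t=15-18: P2@Q1 runs 3, rem=9, I/O yield, promote→Q0. Q0=[P2] Q1=[P3] Q2=[P1]
t=18-20: P2@Q0 runs 2, rem=7, quantum used, demote→Q1. Q0=[] Q1=[P3,P2] Q2=[P1]
t=20-25: P3@Q1 runs 5, rem=3, quantum used, demote→Q2. Q0=[] Q1=[P2] Q2=[P1,P3]
t=25-28: P2@Q1 runs 3, rem=4, I/O yield, promote→Q0. Q0=[P2] Q1=[] Q2=[P1,P3]
t=28-30: P2@Q0 runs 2, rem=2, quantum used, demote→Q1. Q0=[] Q1=[P2] Q2=[P1,P3]
t=30-32: P2@Q1 runs 2, rem=0, completes. Q0=[] Q1=[] Q2=[P1,P3]
t=32-40: P1@Q2 runs 8, rem=0, completes. Q0=[] Q1=[] Q2=[P3]
t=40-43: P3@Q2 runs 3, rem=0, completes. Q0=[] Q1=[] Q2=[]

Answer: 1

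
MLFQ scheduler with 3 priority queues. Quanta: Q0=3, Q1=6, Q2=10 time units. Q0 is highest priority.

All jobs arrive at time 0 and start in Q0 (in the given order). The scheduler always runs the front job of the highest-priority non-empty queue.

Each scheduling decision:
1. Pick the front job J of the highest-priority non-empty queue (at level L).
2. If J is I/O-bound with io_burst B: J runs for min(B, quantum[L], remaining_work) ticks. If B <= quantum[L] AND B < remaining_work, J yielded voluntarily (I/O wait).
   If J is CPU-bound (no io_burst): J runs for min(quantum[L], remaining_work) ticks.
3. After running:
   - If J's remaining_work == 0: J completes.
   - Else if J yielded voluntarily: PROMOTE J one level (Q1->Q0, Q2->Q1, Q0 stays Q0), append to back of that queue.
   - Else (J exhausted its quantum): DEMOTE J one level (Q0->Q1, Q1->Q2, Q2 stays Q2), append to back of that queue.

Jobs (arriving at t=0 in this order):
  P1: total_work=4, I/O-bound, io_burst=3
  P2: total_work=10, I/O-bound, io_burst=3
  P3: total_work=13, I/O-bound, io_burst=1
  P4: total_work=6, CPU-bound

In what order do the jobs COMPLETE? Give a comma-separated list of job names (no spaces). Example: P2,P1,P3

t=0-3: P1@Q0 runs 3, rem=1, I/O yield, promote→Q0. Q0=[P2,P3,P4,P1] Q1=[] Q2=[]
t=3-6: P2@Q0 runs 3, rem=7, I/O yield, promote→Q0. Q0=[P3,P4,P1,P2] Q1=[] Q2=[]
t=6-7: P3@Q0 runs 1, rem=12, I/O yield, promote→Q0. Q0=[P4,P1,P2,P3] Q1=[] Q2=[]
t=7-10: P4@Q0 runs 3, rem=3, quantum used, demote→Q1. Q0=[P1,P2,P3] Q1=[P4] Q2=[]
t=10-11: P1@Q0 runs 1, rem=0, completes. Q0=[P2,P3] Q1=[P4] Q2=[]
t=11-14: P2@Q0 runs 3, rem=4, I/O yield, promote→Q0. Q0=[P3,P2] Q1=[P4] Q2=[]
t=14-15: P3@Q0 runs 1, rem=11, I/O yield, promote→Q0. Q0=[P2,P3] Q1=[P4] Q2=[]
t=15-18: P2@Q0 runs 3, rem=1, I/O yield, promote→Q0. Q0=[P3,P2] Q1=[P4] Q2=[]
t=18-19: P3@Q0 runs 1, rem=10, I/O yield, promote→Q0. Q0=[P2,P3] Q1=[P4] Q2=[]
t=19-20: P2@Q0 runs 1, rem=0, completes. Q0=[P3] Q1=[P4] Q2=[]
t=20-21: P3@Q0 runs 1, rem=9, I/O yield, promote→Q0. Q0=[P3] Q1=[P4] Q2=[]
t=21-22: P3@Q0 runs 1, rem=8, I/O yield, promote→Q0. Q0=[P3] Q1=[P4] Q2=[]
t=22-23: P3@Q0 runs 1, rem=7, I/O yield, promote→Q0. Q0=[P3] Q1=[P4] Q2=[]
t=23-24: P3@Q0 runs 1, rem=6, I/O yield, promote→Q0. Q0=[P3] Q1=[P4] Q2=[]
t=24-25: P3@Q0 runs 1, rem=5, I/O yield, promote→Q0. Q0=[P3] Q1=[P4] Q2=[]
t=25-26: P3@Q0 runs 1, rem=4, I/O yield, promote→Q0. Q0=[P3] Q1=[P4] Q2=[]
t=26-27: P3@Q0 runs 1, rem=3, I/O yield, promote→Q0. Q0=[P3] Q1=[P4] Q2=[]
t=27-28: P3@Q0 runs 1, rem=2, I/O yield, promote→Q0. Q0=[P3] Q1=[P4] Q2=[]
t=28-29: P3@Q0 runs 1, rem=1, I/O yield, promote→Q0. Q0=[P3] Q1=[P4] Q2=[]
t=29-30: P3@Q0 runs 1, rem=0, completes. Q0=[] Q1=[P4] Q2=[]
t=30-33: P4@Q1 runs 3, rem=0, completes. Q0=[] Q1=[] Q2=[]

Answer: P1,P2,P3,P4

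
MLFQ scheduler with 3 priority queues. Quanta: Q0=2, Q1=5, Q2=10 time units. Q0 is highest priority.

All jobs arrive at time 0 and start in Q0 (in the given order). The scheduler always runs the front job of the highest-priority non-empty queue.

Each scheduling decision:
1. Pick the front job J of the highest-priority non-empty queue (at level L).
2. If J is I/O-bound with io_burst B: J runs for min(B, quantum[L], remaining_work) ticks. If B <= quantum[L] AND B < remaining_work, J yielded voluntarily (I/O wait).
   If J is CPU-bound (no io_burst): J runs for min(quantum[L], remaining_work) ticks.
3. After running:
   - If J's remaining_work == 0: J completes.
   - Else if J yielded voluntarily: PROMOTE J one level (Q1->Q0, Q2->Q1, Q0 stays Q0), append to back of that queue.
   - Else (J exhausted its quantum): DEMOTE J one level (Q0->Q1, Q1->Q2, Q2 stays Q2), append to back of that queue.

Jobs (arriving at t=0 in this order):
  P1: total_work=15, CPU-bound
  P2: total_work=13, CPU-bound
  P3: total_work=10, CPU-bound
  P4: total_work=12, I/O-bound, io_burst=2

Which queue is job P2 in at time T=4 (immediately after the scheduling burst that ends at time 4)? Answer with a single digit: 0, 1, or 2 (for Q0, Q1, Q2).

t=0-2: P1@Q0 runs 2, rem=13, quantum used, demote→Q1. Q0=[P2,P3,P4] Q1=[P1] Q2=[]
t=2-4: P2@Q0 runs 2, rem=11, quantum used, demote→Q1. Q0=[P3,P4] Q1=[P1,P2] Q2=[]
t=4-6: P3@Q0 runs 2, rem=8, quantum used, demote→Q1. Q0=[P4] Q1=[P1,P2,P3] Q2=[]
t=6-8: P4@Q0 runs 2, rem=10, I/O yield, promote→Q0. Q0=[P4] Q1=[P1,P2,P3] Q2=[]
t=8-10: P4@Q0 runs 2, rem=8, I/O yield, promote→Q0. Q0=[P4] Q1=[P1,P2,P3] Q2=[]
t=10-12: P4@Q0 runs 2, rem=6, I/O yield, promote→Q0. Q0=[P4] Q1=[P1,P2,P3] Q2=[]
t=12-14: P4@Q0 runs 2, rem=4, I/O yield, promote→Q0. Q0=[P4] Q1=[P1,P2,P3] Q2=[]
t=14-16: P4@Q0 runs 2, rem=2, I/O yield, promote→Q0. Q0=[P4] Q1=[P1,P2,P3] Q2=[]
t=16-18: P4@Q0 runs 2, rem=0, completes. Q0=[] Q1=[P1,P2,P3] Q2=[]
t=18-23: P1@Q1 runs 5, rem=8, quantum used, demote→Q2. Q0=[] Q1=[P2,P3] Q2=[P1]
t=23-28: P2@Q1 runs 5, rem=6, quantum used, demote→Q2. Q0=[] Q1=[P3] Q2=[P1,P2]
t=28-33: P3@Q1 runs 5, rem=3, quantum used, demote→Q2. Q0=[] Q1=[] Q2=[P1,P2,P3]
t=33-41: P1@Q2 runs 8, rem=0, completes. Q0=[] Q1=[] Q2=[P2,P3]
t=41-47: P2@Q2 runs 6, rem=0, completes. Q0=[] Q1=[] Q2=[P3]
t=47-50: P3@Q2 runs 3, rem=0, completes. Q0=[] Q1=[] Q2=[]

Answer: 1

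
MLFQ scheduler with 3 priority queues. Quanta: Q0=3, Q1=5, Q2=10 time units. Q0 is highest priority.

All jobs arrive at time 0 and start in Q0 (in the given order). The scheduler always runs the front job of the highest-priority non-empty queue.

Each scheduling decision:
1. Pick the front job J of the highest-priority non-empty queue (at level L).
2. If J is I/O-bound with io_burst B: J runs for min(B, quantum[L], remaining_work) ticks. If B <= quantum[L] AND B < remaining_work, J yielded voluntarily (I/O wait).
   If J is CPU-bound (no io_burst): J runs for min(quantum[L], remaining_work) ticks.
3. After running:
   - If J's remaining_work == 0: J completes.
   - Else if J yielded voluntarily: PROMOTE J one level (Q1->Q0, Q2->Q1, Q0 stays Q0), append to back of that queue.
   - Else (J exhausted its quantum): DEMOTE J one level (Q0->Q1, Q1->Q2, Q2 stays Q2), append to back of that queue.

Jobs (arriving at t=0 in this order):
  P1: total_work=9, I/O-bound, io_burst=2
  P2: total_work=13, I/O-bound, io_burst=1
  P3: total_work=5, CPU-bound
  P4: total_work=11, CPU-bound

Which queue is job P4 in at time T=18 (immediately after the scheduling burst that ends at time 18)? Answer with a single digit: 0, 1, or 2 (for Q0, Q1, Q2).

t=0-2: P1@Q0 runs 2, rem=7, I/O yield, promote→Q0. Q0=[P2,P3,P4,P1] Q1=[] Q2=[]
t=2-3: P2@Q0 runs 1, rem=12, I/O yield, promote→Q0. Q0=[P3,P4,P1,P2] Q1=[] Q2=[]
t=3-6: P3@Q0 runs 3, rem=2, quantum used, demote→Q1. Q0=[P4,P1,P2] Q1=[P3] Q2=[]
t=6-9: P4@Q0 runs 3, rem=8, quantum used, demote→Q1. Q0=[P1,P2] Q1=[P3,P4] Q2=[]
t=9-11: P1@Q0 runs 2, rem=5, I/O yield, promote→Q0. Q0=[P2,P1] Q1=[P3,P4] Q2=[]
t=11-12: P2@Q0 runs 1, rem=11, I/O yield, promote→Q0. Q0=[P1,P2] Q1=[P3,P4] Q2=[]
t=12-14: P1@Q0 runs 2, rem=3, I/O yield, promote→Q0. Q0=[P2,P1] Q1=[P3,P4] Q2=[]
t=14-15: P2@Q0 runs 1, rem=10, I/O yield, promote→Q0. Q0=[P1,P2] Q1=[P3,P4] Q2=[]
t=15-17: P1@Q0 runs 2, rem=1, I/O yield, promote→Q0. Q0=[P2,P1] Q1=[P3,P4] Q2=[]
t=17-18: P2@Q0 runs 1, rem=9, I/O yield, promote→Q0. Q0=[P1,P2] Q1=[P3,P4] Q2=[]
t=18-19: P1@Q0 runs 1, rem=0, completes. Q0=[P2] Q1=[P3,P4] Q2=[]
t=19-20: P2@Q0 runs 1, rem=8, I/O yield, promote→Q0. Q0=[P2] Q1=[P3,P4] Q2=[]
t=20-21: P2@Q0 runs 1, rem=7, I/O yield, promote→Q0. Q0=[P2] Q1=[P3,P4] Q2=[]
t=21-22: P2@Q0 runs 1, rem=6, I/O yield, promote→Q0. Q0=[P2] Q1=[P3,P4] Q2=[]
t=22-23: P2@Q0 runs 1, rem=5, I/O yield, promote→Q0. Q0=[P2] Q1=[P3,P4] Q2=[]
t=23-24: P2@Q0 runs 1, rem=4, I/O yield, promote→Q0. Q0=[P2] Q1=[P3,P4] Q2=[]
t=24-25: P2@Q0 runs 1, rem=3, I/O yield, promote→Q0. Q0=[P2] Q1=[P3,P4] Q2=[]
t=25-26: P2@Q0 runs 1, rem=2, I/O yield, promote→Q0. Q0=[P2] Q1=[P3,P4] Q2=[]
t=26-27: P2@Q0 runs 1, rem=1, I/O yield, promote→Q0. Q0=[P2] Q1=[P3,P4] Q2=[]
t=27-28: P2@Q0 runs 1, rem=0, completes. Q0=[] Q1=[P3,P4] Q2=[]
t=28-30: P3@Q1 runs 2, rem=0, completes. Q0=[] Q1=[P4] Q2=[]
t=30-35: P4@Q1 runs 5, rem=3, quantum used, demote→Q2. Q0=[] Q1=[] Q2=[P4]
t=35-38: P4@Q2 runs 3, rem=0, completes. Q0=[] Q1=[] Q2=[]

Answer: 1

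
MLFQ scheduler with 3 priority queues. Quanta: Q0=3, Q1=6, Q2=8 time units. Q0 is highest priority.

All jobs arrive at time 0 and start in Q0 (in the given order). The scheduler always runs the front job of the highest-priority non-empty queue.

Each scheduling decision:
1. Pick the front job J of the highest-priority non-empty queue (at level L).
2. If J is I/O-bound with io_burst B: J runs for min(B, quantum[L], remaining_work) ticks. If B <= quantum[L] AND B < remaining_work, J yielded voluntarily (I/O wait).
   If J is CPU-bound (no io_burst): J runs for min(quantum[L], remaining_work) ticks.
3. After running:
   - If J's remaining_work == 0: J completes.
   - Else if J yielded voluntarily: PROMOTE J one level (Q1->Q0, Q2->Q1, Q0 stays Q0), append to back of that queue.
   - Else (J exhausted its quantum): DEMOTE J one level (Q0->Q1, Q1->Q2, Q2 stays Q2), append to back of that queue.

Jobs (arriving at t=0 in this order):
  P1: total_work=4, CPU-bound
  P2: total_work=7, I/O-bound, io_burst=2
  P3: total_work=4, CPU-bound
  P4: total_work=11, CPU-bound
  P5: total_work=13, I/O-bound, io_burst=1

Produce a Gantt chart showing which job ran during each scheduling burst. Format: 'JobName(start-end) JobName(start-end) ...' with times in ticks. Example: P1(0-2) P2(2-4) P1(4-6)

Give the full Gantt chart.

t=0-3: P1@Q0 runs 3, rem=1, quantum used, demote→Q1. Q0=[P2,P3,P4,P5] Q1=[P1] Q2=[]
t=3-5: P2@Q0 runs 2, rem=5, I/O yield, promote→Q0. Q0=[P3,P4,P5,P2] Q1=[P1] Q2=[]
t=5-8: P3@Q0 runs 3, rem=1, quantum used, demote→Q1. Q0=[P4,P5,P2] Q1=[P1,P3] Q2=[]
t=8-11: P4@Q0 runs 3, rem=8, quantum used, demote→Q1. Q0=[P5,P2] Q1=[P1,P3,P4] Q2=[]
t=11-12: P5@Q0 runs 1, rem=12, I/O yield, promote→Q0. Q0=[P2,P5] Q1=[P1,P3,P4] Q2=[]
t=12-14: P2@Q0 runs 2, rem=3, I/O yield, promote→Q0. Q0=[P5,P2] Q1=[P1,P3,P4] Q2=[]
t=14-15: P5@Q0 runs 1, rem=11, I/O yield, promote→Q0. Q0=[P2,P5] Q1=[P1,P3,P4] Q2=[]
t=15-17: P2@Q0 runs 2, rem=1, I/O yield, promote→Q0. Q0=[P5,P2] Q1=[P1,P3,P4] Q2=[]
t=17-18: P5@Q0 runs 1, rem=10, I/O yield, promote→Q0. Q0=[P2,P5] Q1=[P1,P3,P4] Q2=[]
t=18-19: P2@Q0 runs 1, rem=0, completes. Q0=[P5] Q1=[P1,P3,P4] Q2=[]
t=19-20: P5@Q0 runs 1, rem=9, I/O yield, promote→Q0. Q0=[P5] Q1=[P1,P3,P4] Q2=[]
t=20-21: P5@Q0 runs 1, rem=8, I/O yield, promote→Q0. Q0=[P5] Q1=[P1,P3,P4] Q2=[]
t=21-22: P5@Q0 runs 1, rem=7, I/O yield, promote→Q0. Q0=[P5] Q1=[P1,P3,P4] Q2=[]
t=22-23: P5@Q0 runs 1, rem=6, I/O yield, promote→Q0. Q0=[P5] Q1=[P1,P3,P4] Q2=[]
t=23-24: P5@Q0 runs 1, rem=5, I/O yield, promote→Q0. Q0=[P5] Q1=[P1,P3,P4] Q2=[]
t=24-25: P5@Q0 runs 1, rem=4, I/O yield, promote→Q0. Q0=[P5] Q1=[P1,P3,P4] Q2=[]
t=25-26: P5@Q0 runs 1, rem=3, I/O yield, promote→Q0. Q0=[P5] Q1=[P1,P3,P4] Q2=[]
t=26-27: P5@Q0 runs 1, rem=2, I/O yield, promote→Q0. Q0=[P5] Q1=[P1,P3,P4] Q2=[]
t=27-28: P5@Q0 runs 1, rem=1, I/O yield, promote→Q0. Q0=[P5] Q1=[P1,P3,P4] Q2=[]
t=28-29: P5@Q0 runs 1, rem=0, completes. Q0=[] Q1=[P1,P3,P4] Q2=[]
t=29-30: P1@Q1 runs 1, rem=0, completes. Q0=[] Q1=[P3,P4] Q2=[]
t=30-31: P3@Q1 runs 1, rem=0, completes. Q0=[] Q1=[P4] Q2=[]
t=31-37: P4@Q1 runs 6, rem=2, quantum used, demote→Q2. Q0=[] Q1=[] Q2=[P4]
t=37-39: P4@Q2 runs 2, rem=0, completes. Q0=[] Q1=[] Q2=[]

Answer: P1(0-3) P2(3-5) P3(5-8) P4(8-11) P5(11-12) P2(12-14) P5(14-15) P2(15-17) P5(17-18) P2(18-19) P5(19-20) P5(20-21) P5(21-22) P5(22-23) P5(23-24) P5(24-25) P5(25-26) P5(26-27) P5(27-28) P5(28-29) P1(29-30) P3(30-31) P4(31-37) P4(37-39)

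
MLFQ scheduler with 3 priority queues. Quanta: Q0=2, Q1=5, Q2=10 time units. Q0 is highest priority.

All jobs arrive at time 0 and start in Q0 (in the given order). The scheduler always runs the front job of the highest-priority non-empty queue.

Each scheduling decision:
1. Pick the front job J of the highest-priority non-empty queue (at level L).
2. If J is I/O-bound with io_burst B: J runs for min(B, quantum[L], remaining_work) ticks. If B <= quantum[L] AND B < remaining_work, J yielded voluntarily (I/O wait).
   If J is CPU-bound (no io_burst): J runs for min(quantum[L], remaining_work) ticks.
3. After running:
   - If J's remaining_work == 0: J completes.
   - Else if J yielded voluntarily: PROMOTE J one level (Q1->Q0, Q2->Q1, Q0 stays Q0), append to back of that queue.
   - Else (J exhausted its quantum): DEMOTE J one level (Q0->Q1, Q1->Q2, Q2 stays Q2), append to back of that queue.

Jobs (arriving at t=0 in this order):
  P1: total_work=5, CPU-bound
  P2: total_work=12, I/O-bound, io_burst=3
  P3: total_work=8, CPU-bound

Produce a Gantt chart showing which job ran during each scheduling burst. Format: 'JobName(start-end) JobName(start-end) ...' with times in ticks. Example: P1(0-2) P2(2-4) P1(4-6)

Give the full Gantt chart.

Answer: P1(0-2) P2(2-4) P3(4-6) P1(6-9) P2(9-12) P2(12-14) P3(14-19) P2(19-22) P2(22-24) P3(24-25)

Derivation:
t=0-2: P1@Q0 runs 2, rem=3, quantum used, demote→Q1. Q0=[P2,P3] Q1=[P1] Q2=[]
t=2-4: P2@Q0 runs 2, rem=10, quantum used, demote→Q1. Q0=[P3] Q1=[P1,P2] Q2=[]
t=4-6: P3@Q0 runs 2, rem=6, quantum used, demote→Q1. Q0=[] Q1=[P1,P2,P3] Q2=[]
t=6-9: P1@Q1 runs 3, rem=0, completes. Q0=[] Q1=[P2,P3] Q2=[]
t=9-12: P2@Q1 runs 3, rem=7, I/O yield, promote→Q0. Q0=[P2] Q1=[P3] Q2=[]
t=12-14: P2@Q0 runs 2, rem=5, quantum used, demote→Q1. Q0=[] Q1=[P3,P2] Q2=[]
t=14-19: P3@Q1 runs 5, rem=1, quantum used, demote→Q2. Q0=[] Q1=[P2] Q2=[P3]
t=19-22: P2@Q1 runs 3, rem=2, I/O yield, promote→Q0. Q0=[P2] Q1=[] Q2=[P3]
t=22-24: P2@Q0 runs 2, rem=0, completes. Q0=[] Q1=[] Q2=[P3]
t=24-25: P3@Q2 runs 1, rem=0, completes. Q0=[] Q1=[] Q2=[]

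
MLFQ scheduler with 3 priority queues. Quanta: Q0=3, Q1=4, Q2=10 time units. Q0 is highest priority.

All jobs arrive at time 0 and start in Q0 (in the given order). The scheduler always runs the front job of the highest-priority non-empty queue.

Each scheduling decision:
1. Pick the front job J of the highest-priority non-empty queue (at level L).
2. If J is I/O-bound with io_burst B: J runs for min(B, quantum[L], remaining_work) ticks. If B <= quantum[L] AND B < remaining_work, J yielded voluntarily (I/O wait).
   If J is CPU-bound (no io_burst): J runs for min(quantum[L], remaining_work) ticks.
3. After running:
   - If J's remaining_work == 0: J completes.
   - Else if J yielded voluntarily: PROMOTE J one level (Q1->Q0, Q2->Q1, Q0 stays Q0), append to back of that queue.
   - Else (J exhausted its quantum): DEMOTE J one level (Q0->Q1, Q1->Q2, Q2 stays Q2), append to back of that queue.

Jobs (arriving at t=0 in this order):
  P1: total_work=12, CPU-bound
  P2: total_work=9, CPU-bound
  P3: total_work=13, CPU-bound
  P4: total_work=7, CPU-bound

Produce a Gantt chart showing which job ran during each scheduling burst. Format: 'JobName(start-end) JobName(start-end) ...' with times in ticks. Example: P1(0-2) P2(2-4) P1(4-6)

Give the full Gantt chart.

Answer: P1(0-3) P2(3-6) P3(6-9) P4(9-12) P1(12-16) P2(16-20) P3(20-24) P4(24-28) P1(28-33) P2(33-35) P3(35-41)

Derivation:
t=0-3: P1@Q0 runs 3, rem=9, quantum used, demote→Q1. Q0=[P2,P3,P4] Q1=[P1] Q2=[]
t=3-6: P2@Q0 runs 3, rem=6, quantum used, demote→Q1. Q0=[P3,P4] Q1=[P1,P2] Q2=[]
t=6-9: P3@Q0 runs 3, rem=10, quantum used, demote→Q1. Q0=[P4] Q1=[P1,P2,P3] Q2=[]
t=9-12: P4@Q0 runs 3, rem=4, quantum used, demote→Q1. Q0=[] Q1=[P1,P2,P3,P4] Q2=[]
t=12-16: P1@Q1 runs 4, rem=5, quantum used, demote→Q2. Q0=[] Q1=[P2,P3,P4] Q2=[P1]
t=16-20: P2@Q1 runs 4, rem=2, quantum used, demote→Q2. Q0=[] Q1=[P3,P4] Q2=[P1,P2]
t=20-24: P3@Q1 runs 4, rem=6, quantum used, demote→Q2. Q0=[] Q1=[P4] Q2=[P1,P2,P3]
t=24-28: P4@Q1 runs 4, rem=0, completes. Q0=[] Q1=[] Q2=[P1,P2,P3]
t=28-33: P1@Q2 runs 5, rem=0, completes. Q0=[] Q1=[] Q2=[P2,P3]
t=33-35: P2@Q2 runs 2, rem=0, completes. Q0=[] Q1=[] Q2=[P3]
t=35-41: P3@Q2 runs 6, rem=0, completes. Q0=[] Q1=[] Q2=[]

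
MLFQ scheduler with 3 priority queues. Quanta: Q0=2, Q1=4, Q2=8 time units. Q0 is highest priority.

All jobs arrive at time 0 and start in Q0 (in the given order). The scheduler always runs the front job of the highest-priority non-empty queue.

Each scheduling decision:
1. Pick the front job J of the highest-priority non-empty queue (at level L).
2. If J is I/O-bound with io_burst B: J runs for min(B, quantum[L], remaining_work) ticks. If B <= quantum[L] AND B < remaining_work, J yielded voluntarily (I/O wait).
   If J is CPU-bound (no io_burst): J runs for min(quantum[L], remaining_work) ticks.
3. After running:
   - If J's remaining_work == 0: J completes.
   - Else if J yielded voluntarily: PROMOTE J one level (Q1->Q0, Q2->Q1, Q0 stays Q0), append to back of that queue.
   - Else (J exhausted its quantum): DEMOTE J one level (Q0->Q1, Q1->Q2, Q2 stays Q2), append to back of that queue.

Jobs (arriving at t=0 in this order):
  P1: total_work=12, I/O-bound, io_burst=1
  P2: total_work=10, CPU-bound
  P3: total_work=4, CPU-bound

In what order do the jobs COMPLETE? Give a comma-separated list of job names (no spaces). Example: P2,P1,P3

Answer: P1,P3,P2

Derivation:
t=0-1: P1@Q0 runs 1, rem=11, I/O yield, promote→Q0. Q0=[P2,P3,P1] Q1=[] Q2=[]
t=1-3: P2@Q0 runs 2, rem=8, quantum used, demote→Q1. Q0=[P3,P1] Q1=[P2] Q2=[]
t=3-5: P3@Q0 runs 2, rem=2, quantum used, demote→Q1. Q0=[P1] Q1=[P2,P3] Q2=[]
t=5-6: P1@Q0 runs 1, rem=10, I/O yield, promote→Q0. Q0=[P1] Q1=[P2,P3] Q2=[]
t=6-7: P1@Q0 runs 1, rem=9, I/O yield, promote→Q0. Q0=[P1] Q1=[P2,P3] Q2=[]
t=7-8: P1@Q0 runs 1, rem=8, I/O yield, promote→Q0. Q0=[P1] Q1=[P2,P3] Q2=[]
t=8-9: P1@Q0 runs 1, rem=7, I/O yield, promote→Q0. Q0=[P1] Q1=[P2,P3] Q2=[]
t=9-10: P1@Q0 runs 1, rem=6, I/O yield, promote→Q0. Q0=[P1] Q1=[P2,P3] Q2=[]
t=10-11: P1@Q0 runs 1, rem=5, I/O yield, promote→Q0. Q0=[P1] Q1=[P2,P3] Q2=[]
t=11-12: P1@Q0 runs 1, rem=4, I/O yield, promote→Q0. Q0=[P1] Q1=[P2,P3] Q2=[]
t=12-13: P1@Q0 runs 1, rem=3, I/O yield, promote→Q0. Q0=[P1] Q1=[P2,P3] Q2=[]
t=13-14: P1@Q0 runs 1, rem=2, I/O yield, promote→Q0. Q0=[P1] Q1=[P2,P3] Q2=[]
t=14-15: P1@Q0 runs 1, rem=1, I/O yield, promote→Q0. Q0=[P1] Q1=[P2,P3] Q2=[]
t=15-16: P1@Q0 runs 1, rem=0, completes. Q0=[] Q1=[P2,P3] Q2=[]
t=16-20: P2@Q1 runs 4, rem=4, quantum used, demote→Q2. Q0=[] Q1=[P3] Q2=[P2]
t=20-22: P3@Q1 runs 2, rem=0, completes. Q0=[] Q1=[] Q2=[P2]
t=22-26: P2@Q2 runs 4, rem=0, completes. Q0=[] Q1=[] Q2=[]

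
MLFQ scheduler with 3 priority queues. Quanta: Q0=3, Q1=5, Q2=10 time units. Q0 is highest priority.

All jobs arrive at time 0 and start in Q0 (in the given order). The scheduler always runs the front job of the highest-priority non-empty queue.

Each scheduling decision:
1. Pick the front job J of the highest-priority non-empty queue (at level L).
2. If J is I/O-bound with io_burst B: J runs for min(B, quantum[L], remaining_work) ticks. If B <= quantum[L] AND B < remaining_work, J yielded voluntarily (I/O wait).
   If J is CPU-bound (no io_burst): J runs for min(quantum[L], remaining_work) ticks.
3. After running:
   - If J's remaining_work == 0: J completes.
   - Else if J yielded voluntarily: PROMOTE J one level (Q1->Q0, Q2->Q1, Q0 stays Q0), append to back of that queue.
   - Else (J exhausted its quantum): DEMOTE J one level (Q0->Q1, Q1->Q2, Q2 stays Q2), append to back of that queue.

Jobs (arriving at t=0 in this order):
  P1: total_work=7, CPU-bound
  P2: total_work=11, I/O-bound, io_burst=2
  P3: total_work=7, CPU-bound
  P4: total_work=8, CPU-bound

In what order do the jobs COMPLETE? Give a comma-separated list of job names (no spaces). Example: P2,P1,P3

t=0-3: P1@Q0 runs 3, rem=4, quantum used, demote→Q1. Q0=[P2,P3,P4] Q1=[P1] Q2=[]
t=3-5: P2@Q0 runs 2, rem=9, I/O yield, promote→Q0. Q0=[P3,P4,P2] Q1=[P1] Q2=[]
t=5-8: P3@Q0 runs 3, rem=4, quantum used, demote→Q1. Q0=[P4,P2] Q1=[P1,P3] Q2=[]
t=8-11: P4@Q0 runs 3, rem=5, quantum used, demote→Q1. Q0=[P2] Q1=[P1,P3,P4] Q2=[]
t=11-13: P2@Q0 runs 2, rem=7, I/O yield, promote→Q0. Q0=[P2] Q1=[P1,P3,P4] Q2=[]
t=13-15: P2@Q0 runs 2, rem=5, I/O yield, promote→Q0. Q0=[P2] Q1=[P1,P3,P4] Q2=[]
t=15-17: P2@Q0 runs 2, rem=3, I/O yield, promote→Q0. Q0=[P2] Q1=[P1,P3,P4] Q2=[]
t=17-19: P2@Q0 runs 2, rem=1, I/O yield, promote→Q0. Q0=[P2] Q1=[P1,P3,P4] Q2=[]
t=19-20: P2@Q0 runs 1, rem=0, completes. Q0=[] Q1=[P1,P3,P4] Q2=[]
t=20-24: P1@Q1 runs 4, rem=0, completes. Q0=[] Q1=[P3,P4] Q2=[]
t=24-28: P3@Q1 runs 4, rem=0, completes. Q0=[] Q1=[P4] Q2=[]
t=28-33: P4@Q1 runs 5, rem=0, completes. Q0=[] Q1=[] Q2=[]

Answer: P2,P1,P3,P4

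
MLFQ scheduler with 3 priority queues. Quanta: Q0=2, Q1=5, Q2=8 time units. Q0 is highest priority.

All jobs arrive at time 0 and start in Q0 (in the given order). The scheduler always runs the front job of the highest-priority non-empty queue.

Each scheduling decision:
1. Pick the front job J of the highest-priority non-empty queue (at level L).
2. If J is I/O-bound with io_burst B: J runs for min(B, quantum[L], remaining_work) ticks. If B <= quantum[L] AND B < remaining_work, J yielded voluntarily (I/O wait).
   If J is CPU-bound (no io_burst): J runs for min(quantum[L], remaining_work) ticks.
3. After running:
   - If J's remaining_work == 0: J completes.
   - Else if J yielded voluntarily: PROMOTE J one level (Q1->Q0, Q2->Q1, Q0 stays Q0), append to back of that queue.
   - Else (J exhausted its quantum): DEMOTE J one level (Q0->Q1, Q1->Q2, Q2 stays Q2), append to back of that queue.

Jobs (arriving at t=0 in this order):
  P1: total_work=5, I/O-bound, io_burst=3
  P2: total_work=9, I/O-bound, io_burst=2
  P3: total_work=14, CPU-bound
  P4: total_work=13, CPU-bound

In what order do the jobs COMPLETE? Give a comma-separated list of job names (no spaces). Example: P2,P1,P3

t=0-2: P1@Q0 runs 2, rem=3, quantum used, demote→Q1. Q0=[P2,P3,P4] Q1=[P1] Q2=[]
t=2-4: P2@Q0 runs 2, rem=7, I/O yield, promote→Q0. Q0=[P3,P4,P2] Q1=[P1] Q2=[]
t=4-6: P3@Q0 runs 2, rem=12, quantum used, demote→Q1. Q0=[P4,P2] Q1=[P1,P3] Q2=[]
t=6-8: P4@Q0 runs 2, rem=11, quantum used, demote→Q1. Q0=[P2] Q1=[P1,P3,P4] Q2=[]
t=8-10: P2@Q0 runs 2, rem=5, I/O yield, promote→Q0. Q0=[P2] Q1=[P1,P3,P4] Q2=[]
t=10-12: P2@Q0 runs 2, rem=3, I/O yield, promote→Q0. Q0=[P2] Q1=[P1,P3,P4] Q2=[]
t=12-14: P2@Q0 runs 2, rem=1, I/O yield, promote→Q0. Q0=[P2] Q1=[P1,P3,P4] Q2=[]
t=14-15: P2@Q0 runs 1, rem=0, completes. Q0=[] Q1=[P1,P3,P4] Q2=[]
t=15-18: P1@Q1 runs 3, rem=0, completes. Q0=[] Q1=[P3,P4] Q2=[]
t=18-23: P3@Q1 runs 5, rem=7, quantum used, demote→Q2. Q0=[] Q1=[P4] Q2=[P3]
t=23-28: P4@Q1 runs 5, rem=6, quantum used, demote→Q2. Q0=[] Q1=[] Q2=[P3,P4]
t=28-35: P3@Q2 runs 7, rem=0, completes. Q0=[] Q1=[] Q2=[P4]
t=35-41: P4@Q2 runs 6, rem=0, completes. Q0=[] Q1=[] Q2=[]

Answer: P2,P1,P3,P4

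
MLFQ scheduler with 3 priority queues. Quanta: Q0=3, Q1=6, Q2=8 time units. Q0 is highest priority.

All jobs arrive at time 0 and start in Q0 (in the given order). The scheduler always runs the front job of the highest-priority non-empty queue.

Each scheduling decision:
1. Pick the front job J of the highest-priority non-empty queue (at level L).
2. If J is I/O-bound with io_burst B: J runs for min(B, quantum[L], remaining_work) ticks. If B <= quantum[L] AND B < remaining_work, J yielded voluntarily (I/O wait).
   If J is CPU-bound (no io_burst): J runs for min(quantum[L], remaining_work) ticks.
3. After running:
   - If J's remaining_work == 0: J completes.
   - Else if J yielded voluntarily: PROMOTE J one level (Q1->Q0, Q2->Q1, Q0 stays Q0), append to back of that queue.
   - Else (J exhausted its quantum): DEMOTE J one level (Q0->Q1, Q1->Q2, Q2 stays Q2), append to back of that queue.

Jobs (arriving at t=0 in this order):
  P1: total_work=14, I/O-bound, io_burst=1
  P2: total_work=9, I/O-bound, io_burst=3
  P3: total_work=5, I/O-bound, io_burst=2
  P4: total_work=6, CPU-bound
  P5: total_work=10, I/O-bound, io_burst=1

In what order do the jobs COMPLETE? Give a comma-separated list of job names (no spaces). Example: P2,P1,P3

Answer: P2,P3,P5,P1,P4

Derivation:
t=0-1: P1@Q0 runs 1, rem=13, I/O yield, promote→Q0. Q0=[P2,P3,P4,P5,P1] Q1=[] Q2=[]
t=1-4: P2@Q0 runs 3, rem=6, I/O yield, promote→Q0. Q0=[P3,P4,P5,P1,P2] Q1=[] Q2=[]
t=4-6: P3@Q0 runs 2, rem=3, I/O yield, promote→Q0. Q0=[P4,P5,P1,P2,P3] Q1=[] Q2=[]
t=6-9: P4@Q0 runs 3, rem=3, quantum used, demote→Q1. Q0=[P5,P1,P2,P3] Q1=[P4] Q2=[]
t=9-10: P5@Q0 runs 1, rem=9, I/O yield, promote→Q0. Q0=[P1,P2,P3,P5] Q1=[P4] Q2=[]
t=10-11: P1@Q0 runs 1, rem=12, I/O yield, promote→Q0. Q0=[P2,P3,P5,P1] Q1=[P4] Q2=[]
t=11-14: P2@Q0 runs 3, rem=3, I/O yield, promote→Q0. Q0=[P3,P5,P1,P2] Q1=[P4] Q2=[]
t=14-16: P3@Q0 runs 2, rem=1, I/O yield, promote→Q0. Q0=[P5,P1,P2,P3] Q1=[P4] Q2=[]
t=16-17: P5@Q0 runs 1, rem=8, I/O yield, promote→Q0. Q0=[P1,P2,P3,P5] Q1=[P4] Q2=[]
t=17-18: P1@Q0 runs 1, rem=11, I/O yield, promote→Q0. Q0=[P2,P3,P5,P1] Q1=[P4] Q2=[]
t=18-21: P2@Q0 runs 3, rem=0, completes. Q0=[P3,P5,P1] Q1=[P4] Q2=[]
t=21-22: P3@Q0 runs 1, rem=0, completes. Q0=[P5,P1] Q1=[P4] Q2=[]
t=22-23: P5@Q0 runs 1, rem=7, I/O yield, promote→Q0. Q0=[P1,P5] Q1=[P4] Q2=[]
t=23-24: P1@Q0 runs 1, rem=10, I/O yield, promote→Q0. Q0=[P5,P1] Q1=[P4] Q2=[]
t=24-25: P5@Q0 runs 1, rem=6, I/O yield, promote→Q0. Q0=[P1,P5] Q1=[P4] Q2=[]
t=25-26: P1@Q0 runs 1, rem=9, I/O yield, promote→Q0. Q0=[P5,P1] Q1=[P4] Q2=[]
t=26-27: P5@Q0 runs 1, rem=5, I/O yield, promote→Q0. Q0=[P1,P5] Q1=[P4] Q2=[]
t=27-28: P1@Q0 runs 1, rem=8, I/O yield, promote→Q0. Q0=[P5,P1] Q1=[P4] Q2=[]
t=28-29: P5@Q0 runs 1, rem=4, I/O yield, promote→Q0. Q0=[P1,P5] Q1=[P4] Q2=[]
t=29-30: P1@Q0 runs 1, rem=7, I/O yield, promote→Q0. Q0=[P5,P1] Q1=[P4] Q2=[]
t=30-31: P5@Q0 runs 1, rem=3, I/O yield, promote→Q0. Q0=[P1,P5] Q1=[P4] Q2=[]
t=31-32: P1@Q0 runs 1, rem=6, I/O yield, promote→Q0. Q0=[P5,P1] Q1=[P4] Q2=[]
t=32-33: P5@Q0 runs 1, rem=2, I/O yield, promote→Q0. Q0=[P1,P5] Q1=[P4] Q2=[]
t=33-34: P1@Q0 runs 1, rem=5, I/O yield, promote→Q0. Q0=[P5,P1] Q1=[P4] Q2=[]
t=34-35: P5@Q0 runs 1, rem=1, I/O yield, promote→Q0. Q0=[P1,P5] Q1=[P4] Q2=[]
t=35-36: P1@Q0 runs 1, rem=4, I/O yield, promote→Q0. Q0=[P5,P1] Q1=[P4] Q2=[]
t=36-37: P5@Q0 runs 1, rem=0, completes. Q0=[P1] Q1=[P4] Q2=[]
t=37-38: P1@Q0 runs 1, rem=3, I/O yield, promote→Q0. Q0=[P1] Q1=[P4] Q2=[]
t=38-39: P1@Q0 runs 1, rem=2, I/O yield, promote→Q0. Q0=[P1] Q1=[P4] Q2=[]
t=39-40: P1@Q0 runs 1, rem=1, I/O yield, promote→Q0. Q0=[P1] Q1=[P4] Q2=[]
t=40-41: P1@Q0 runs 1, rem=0, completes. Q0=[] Q1=[P4] Q2=[]
t=41-44: P4@Q1 runs 3, rem=0, completes. Q0=[] Q1=[] Q2=[]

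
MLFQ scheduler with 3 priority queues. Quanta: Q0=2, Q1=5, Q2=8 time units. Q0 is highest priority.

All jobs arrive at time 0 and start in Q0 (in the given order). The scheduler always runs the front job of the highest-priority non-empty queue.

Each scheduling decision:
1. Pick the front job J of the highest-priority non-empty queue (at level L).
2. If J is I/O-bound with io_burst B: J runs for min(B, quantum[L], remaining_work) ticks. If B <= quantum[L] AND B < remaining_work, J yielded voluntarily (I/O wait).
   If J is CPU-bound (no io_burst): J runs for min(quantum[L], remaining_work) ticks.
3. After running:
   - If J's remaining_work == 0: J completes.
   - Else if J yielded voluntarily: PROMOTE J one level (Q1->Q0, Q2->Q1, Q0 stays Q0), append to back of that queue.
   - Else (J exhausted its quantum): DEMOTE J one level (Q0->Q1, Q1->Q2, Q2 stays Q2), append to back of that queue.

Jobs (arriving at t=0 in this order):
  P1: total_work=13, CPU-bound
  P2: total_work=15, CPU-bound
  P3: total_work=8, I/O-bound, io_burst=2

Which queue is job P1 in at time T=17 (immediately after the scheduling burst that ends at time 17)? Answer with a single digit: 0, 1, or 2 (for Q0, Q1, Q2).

t=0-2: P1@Q0 runs 2, rem=11, quantum used, demote→Q1. Q0=[P2,P3] Q1=[P1] Q2=[]
t=2-4: P2@Q0 runs 2, rem=13, quantum used, demote→Q1. Q0=[P3] Q1=[P1,P2] Q2=[]
t=4-6: P3@Q0 runs 2, rem=6, I/O yield, promote→Q0. Q0=[P3] Q1=[P1,P2] Q2=[]
t=6-8: P3@Q0 runs 2, rem=4, I/O yield, promote→Q0. Q0=[P3] Q1=[P1,P2] Q2=[]
t=8-10: P3@Q0 runs 2, rem=2, I/O yield, promote→Q0. Q0=[P3] Q1=[P1,P2] Q2=[]
t=10-12: P3@Q0 runs 2, rem=0, completes. Q0=[] Q1=[P1,P2] Q2=[]
t=12-17: P1@Q1 runs 5, rem=6, quantum used, demote→Q2. Q0=[] Q1=[P2] Q2=[P1]
t=17-22: P2@Q1 runs 5, rem=8, quantum used, demote→Q2. Q0=[] Q1=[] Q2=[P1,P2]
t=22-28: P1@Q2 runs 6, rem=0, completes. Q0=[] Q1=[] Q2=[P2]
t=28-36: P2@Q2 runs 8, rem=0, completes. Q0=[] Q1=[] Q2=[]

Answer: 2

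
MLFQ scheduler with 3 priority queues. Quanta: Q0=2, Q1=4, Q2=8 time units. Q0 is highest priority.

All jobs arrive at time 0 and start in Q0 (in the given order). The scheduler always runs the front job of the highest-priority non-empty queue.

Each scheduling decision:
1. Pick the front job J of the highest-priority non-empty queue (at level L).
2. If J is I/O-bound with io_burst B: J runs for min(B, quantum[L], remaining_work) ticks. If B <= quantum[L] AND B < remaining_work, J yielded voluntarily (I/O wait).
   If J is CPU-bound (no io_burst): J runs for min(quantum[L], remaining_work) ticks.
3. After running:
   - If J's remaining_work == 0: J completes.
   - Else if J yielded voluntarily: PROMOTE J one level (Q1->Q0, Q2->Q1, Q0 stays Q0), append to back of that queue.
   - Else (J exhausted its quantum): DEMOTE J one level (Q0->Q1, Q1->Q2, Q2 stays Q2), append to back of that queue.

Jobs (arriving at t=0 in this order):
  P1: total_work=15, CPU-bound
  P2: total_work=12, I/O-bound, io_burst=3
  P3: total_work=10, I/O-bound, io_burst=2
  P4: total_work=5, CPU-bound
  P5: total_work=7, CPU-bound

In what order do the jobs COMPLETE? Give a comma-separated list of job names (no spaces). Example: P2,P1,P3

t=0-2: P1@Q0 runs 2, rem=13, quantum used, demote→Q1. Q0=[P2,P3,P4,P5] Q1=[P1] Q2=[]
t=2-4: P2@Q0 runs 2, rem=10, quantum used, demote→Q1. Q0=[P3,P4,P5] Q1=[P1,P2] Q2=[]
t=4-6: P3@Q0 runs 2, rem=8, I/O yield, promote→Q0. Q0=[P4,P5,P3] Q1=[P1,P2] Q2=[]
t=6-8: P4@Q0 runs 2, rem=3, quantum used, demote→Q1. Q0=[P5,P3] Q1=[P1,P2,P4] Q2=[]
t=8-10: P5@Q0 runs 2, rem=5, quantum used, demote→Q1. Q0=[P3] Q1=[P1,P2,P4,P5] Q2=[]
t=10-12: P3@Q0 runs 2, rem=6, I/O yield, promote→Q0. Q0=[P3] Q1=[P1,P2,P4,P5] Q2=[]
t=12-14: P3@Q0 runs 2, rem=4, I/O yield, promote→Q0. Q0=[P3] Q1=[P1,P2,P4,P5] Q2=[]
t=14-16: P3@Q0 runs 2, rem=2, I/O yield, promote→Q0. Q0=[P3] Q1=[P1,P2,P4,P5] Q2=[]
t=16-18: P3@Q0 runs 2, rem=0, completes. Q0=[] Q1=[P1,P2,P4,P5] Q2=[]
t=18-22: P1@Q1 runs 4, rem=9, quantum used, demote→Q2. Q0=[] Q1=[P2,P4,P5] Q2=[P1]
t=22-25: P2@Q1 runs 3, rem=7, I/O yield, promote→Q0. Q0=[P2] Q1=[P4,P5] Q2=[P1]
t=25-27: P2@Q0 runs 2, rem=5, quantum used, demote→Q1. Q0=[] Q1=[P4,P5,P2] Q2=[P1]
t=27-30: P4@Q1 runs 3, rem=0, completes. Q0=[] Q1=[P5,P2] Q2=[P1]
t=30-34: P5@Q1 runs 4, rem=1, quantum used, demote→Q2. Q0=[] Q1=[P2] Q2=[P1,P5]
t=34-37: P2@Q1 runs 3, rem=2, I/O yield, promote→Q0. Q0=[P2] Q1=[] Q2=[P1,P5]
t=37-39: P2@Q0 runs 2, rem=0, completes. Q0=[] Q1=[] Q2=[P1,P5]
t=39-47: P1@Q2 runs 8, rem=1, quantum used, demote→Q2. Q0=[] Q1=[] Q2=[P5,P1]
t=47-48: P5@Q2 runs 1, rem=0, completes. Q0=[] Q1=[] Q2=[P1]
t=48-49: P1@Q2 runs 1, rem=0, completes. Q0=[] Q1=[] Q2=[]

Answer: P3,P4,P2,P5,P1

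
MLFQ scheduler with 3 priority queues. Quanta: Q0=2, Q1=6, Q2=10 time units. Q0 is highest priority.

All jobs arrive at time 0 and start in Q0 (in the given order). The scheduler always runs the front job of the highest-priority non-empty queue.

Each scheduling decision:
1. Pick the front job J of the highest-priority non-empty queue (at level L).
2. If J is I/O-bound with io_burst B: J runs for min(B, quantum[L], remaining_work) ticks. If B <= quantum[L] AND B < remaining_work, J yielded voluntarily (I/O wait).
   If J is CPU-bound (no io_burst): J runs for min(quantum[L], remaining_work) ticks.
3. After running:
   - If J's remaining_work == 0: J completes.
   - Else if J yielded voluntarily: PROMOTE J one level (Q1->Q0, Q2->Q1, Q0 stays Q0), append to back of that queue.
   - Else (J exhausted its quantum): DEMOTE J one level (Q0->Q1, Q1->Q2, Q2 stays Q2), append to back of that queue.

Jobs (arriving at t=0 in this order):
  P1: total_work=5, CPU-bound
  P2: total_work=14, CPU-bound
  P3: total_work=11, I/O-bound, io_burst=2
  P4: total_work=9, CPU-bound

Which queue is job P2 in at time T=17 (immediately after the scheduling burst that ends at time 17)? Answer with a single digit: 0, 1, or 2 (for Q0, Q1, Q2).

t=0-2: P1@Q0 runs 2, rem=3, quantum used, demote→Q1. Q0=[P2,P3,P4] Q1=[P1] Q2=[]
t=2-4: P2@Q0 runs 2, rem=12, quantum used, demote→Q1. Q0=[P3,P4] Q1=[P1,P2] Q2=[]
t=4-6: P3@Q0 runs 2, rem=9, I/O yield, promote→Q0. Q0=[P4,P3] Q1=[P1,P2] Q2=[]
t=6-8: P4@Q0 runs 2, rem=7, quantum used, demote→Q1. Q0=[P3] Q1=[P1,P2,P4] Q2=[]
t=8-10: P3@Q0 runs 2, rem=7, I/O yield, promote→Q0. Q0=[P3] Q1=[P1,P2,P4] Q2=[]
t=10-12: P3@Q0 runs 2, rem=5, I/O yield, promote→Q0. Q0=[P3] Q1=[P1,P2,P4] Q2=[]
t=12-14: P3@Q0 runs 2, rem=3, I/O yield, promote→Q0. Q0=[P3] Q1=[P1,P2,P4] Q2=[]
t=14-16: P3@Q0 runs 2, rem=1, I/O yield, promote→Q0. Q0=[P3] Q1=[P1,P2,P4] Q2=[]
t=16-17: P3@Q0 runs 1, rem=0, completes. Q0=[] Q1=[P1,P2,P4] Q2=[]
t=17-20: P1@Q1 runs 3, rem=0, completes. Q0=[] Q1=[P2,P4] Q2=[]
t=20-26: P2@Q1 runs 6, rem=6, quantum used, demote→Q2. Q0=[] Q1=[P4] Q2=[P2]
t=26-32: P4@Q1 runs 6, rem=1, quantum used, demote→Q2. Q0=[] Q1=[] Q2=[P2,P4]
t=32-38: P2@Q2 runs 6, rem=0, completes. Q0=[] Q1=[] Q2=[P4]
t=38-39: P4@Q2 runs 1, rem=0, completes. Q0=[] Q1=[] Q2=[]

Answer: 1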